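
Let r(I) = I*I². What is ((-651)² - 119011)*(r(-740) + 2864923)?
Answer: -122635023078830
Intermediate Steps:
r(I) = I³
((-651)² - 119011)*(r(-740) + 2864923) = ((-651)² - 119011)*((-740)³ + 2864923) = (423801 - 119011)*(-405224000 + 2864923) = 304790*(-402359077) = -122635023078830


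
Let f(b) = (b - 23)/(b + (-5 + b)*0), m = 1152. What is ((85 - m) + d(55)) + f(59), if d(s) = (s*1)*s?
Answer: 115558/59 ≈ 1958.6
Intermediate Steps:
d(s) = s² (d(s) = s*s = s²)
f(b) = (-23 + b)/b (f(b) = (-23 + b)/(b + 0) = (-23 + b)/b)
((85 - m) + d(55)) + f(59) = ((85 - 1*1152) + 55²) + (-23 + 59)/59 = ((85 - 1152) + 3025) + (1/59)*36 = (-1067 + 3025) + 36/59 = 1958 + 36/59 = 115558/59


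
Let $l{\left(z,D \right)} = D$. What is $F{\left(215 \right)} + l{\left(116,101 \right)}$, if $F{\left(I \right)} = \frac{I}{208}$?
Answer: $\frac{21223}{208} \approx 102.03$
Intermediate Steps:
$F{\left(I \right)} = \frac{I}{208}$ ($F{\left(I \right)} = I \frac{1}{208} = \frac{I}{208}$)
$F{\left(215 \right)} + l{\left(116,101 \right)} = \frac{1}{208} \cdot 215 + 101 = \frac{215}{208} + 101 = \frac{21223}{208}$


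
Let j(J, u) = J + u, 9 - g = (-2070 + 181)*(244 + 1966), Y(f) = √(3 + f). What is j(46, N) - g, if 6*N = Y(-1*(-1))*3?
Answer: -4174652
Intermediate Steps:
g = 4174699 (g = 9 - (-2070 + 181)*(244 + 1966) = 9 - (-1889)*2210 = 9 - 1*(-4174690) = 9 + 4174690 = 4174699)
N = 1 (N = (√(3 - 1*(-1))*3)/6 = (√(3 + 1)*3)/6 = (√4*3)/6 = (2*3)/6 = (⅙)*6 = 1)
j(46, N) - g = (46 + 1) - 1*4174699 = 47 - 4174699 = -4174652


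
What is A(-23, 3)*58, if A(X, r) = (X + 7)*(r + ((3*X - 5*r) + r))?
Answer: 72384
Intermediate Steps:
A(X, r) = (7 + X)*(-3*r + 3*X) (A(X, r) = (7 + X)*(r + ((-5*r + 3*X) + r)) = (7 + X)*(r + (-4*r + 3*X)) = (7 + X)*(-3*r + 3*X))
A(-23, 3)*58 = (-21*3 + 3*(-23)² + 21*(-23) - 3*(-23)*3)*58 = (-63 + 3*529 - 483 + 207)*58 = (-63 + 1587 - 483 + 207)*58 = 1248*58 = 72384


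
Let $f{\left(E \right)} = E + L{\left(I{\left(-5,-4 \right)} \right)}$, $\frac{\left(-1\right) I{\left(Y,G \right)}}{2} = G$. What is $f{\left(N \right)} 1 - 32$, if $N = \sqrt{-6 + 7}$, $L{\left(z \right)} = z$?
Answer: $-23$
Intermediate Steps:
$I{\left(Y,G \right)} = - 2 G$
$N = 1$ ($N = \sqrt{1} = 1$)
$f{\left(E \right)} = 8 + E$ ($f{\left(E \right)} = E - -8 = E + 8 = 8 + E$)
$f{\left(N \right)} 1 - 32 = \left(8 + 1\right) 1 - 32 = 9 \cdot 1 - 32 = 9 - 32 = -23$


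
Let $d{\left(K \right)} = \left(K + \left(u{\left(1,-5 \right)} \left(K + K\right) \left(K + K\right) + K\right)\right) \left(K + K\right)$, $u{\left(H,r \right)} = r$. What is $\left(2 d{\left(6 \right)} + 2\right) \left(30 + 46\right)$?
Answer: $-1291240$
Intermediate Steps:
$d{\left(K \right)} = 2 K \left(- 20 K^{2} + 2 K\right)$ ($d{\left(K \right)} = \left(K + \left(- 5 \left(K + K\right) \left(K + K\right) + K\right)\right) \left(K + K\right) = \left(K + \left(- 5 \cdot 2 K 2 K + K\right)\right) 2 K = \left(K - \left(- K + 5 \cdot 4 K^{2}\right)\right) 2 K = \left(K - \left(- K + 20 K^{2}\right)\right) 2 K = \left(- 20 K^{2} + 2 K\right) 2 K = 2 K \left(- 20 K^{2} + 2 K\right)$)
$\left(2 d{\left(6 \right)} + 2\right) \left(30 + 46\right) = \left(2 \cdot 6^{2} \left(4 - 240\right) + 2\right) \left(30 + 46\right) = \left(2 \cdot 36 \left(4 - 240\right) + 2\right) 76 = \left(2 \cdot 36 \left(-236\right) + 2\right) 76 = \left(2 \left(-8496\right) + 2\right) 76 = \left(-16992 + 2\right) 76 = \left(-16990\right) 76 = -1291240$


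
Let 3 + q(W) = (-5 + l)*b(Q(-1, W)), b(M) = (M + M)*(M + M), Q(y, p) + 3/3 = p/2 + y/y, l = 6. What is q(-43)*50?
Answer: 92300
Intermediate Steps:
Q(y, p) = p/2 (Q(y, p) = -1 + (p/2 + y/y) = -1 + (p*(1/2) + 1) = -1 + (p/2 + 1) = -1 + (1 + p/2) = p/2)
b(M) = 4*M**2 (b(M) = (2*M)*(2*M) = 4*M**2)
q(W) = -3 + W**2 (q(W) = -3 + (-5 + 6)*(4*(W/2)**2) = -3 + 1*(4*(W**2/4)) = -3 + 1*W**2 = -3 + W**2)
q(-43)*50 = (-3 + (-43)**2)*50 = (-3 + 1849)*50 = 1846*50 = 92300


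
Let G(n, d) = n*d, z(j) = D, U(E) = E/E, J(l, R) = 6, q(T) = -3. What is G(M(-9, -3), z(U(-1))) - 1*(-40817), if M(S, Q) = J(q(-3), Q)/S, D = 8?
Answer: 122435/3 ≈ 40812.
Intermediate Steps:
U(E) = 1
z(j) = 8
M(S, Q) = 6/S
G(n, d) = d*n
G(M(-9, -3), z(U(-1))) - 1*(-40817) = 8*(6/(-9)) - 1*(-40817) = 8*(6*(-1/9)) + 40817 = 8*(-2/3) + 40817 = -16/3 + 40817 = 122435/3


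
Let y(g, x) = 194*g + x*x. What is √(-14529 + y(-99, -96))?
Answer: I*√24519 ≈ 156.59*I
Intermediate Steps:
y(g, x) = x² + 194*g (y(g, x) = 194*g + x² = x² + 194*g)
√(-14529 + y(-99, -96)) = √(-14529 + ((-96)² + 194*(-99))) = √(-14529 + (9216 - 19206)) = √(-14529 - 9990) = √(-24519) = I*√24519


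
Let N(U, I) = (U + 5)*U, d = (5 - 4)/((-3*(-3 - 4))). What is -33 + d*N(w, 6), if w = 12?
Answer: -163/7 ≈ -23.286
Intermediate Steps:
d = 1/21 (d = 1/(-3*(-7)) = 1/21 ≈ 0.047619)
N(U, I) = U*(5 + U) (N(U, I) = (5 + U)*U = U*(5 + U))
-33 + d*N(w, 6) = -33 + (12*(5 + 12))/21 = -33 + (12*17)/21 = -33 + (1/21)*204 = -33 + 68/7 = -163/7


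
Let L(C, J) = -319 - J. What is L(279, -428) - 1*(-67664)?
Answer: 67773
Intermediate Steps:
L(279, -428) - 1*(-67664) = (-319 - 1*(-428)) - 1*(-67664) = (-319 + 428) + 67664 = 109 + 67664 = 67773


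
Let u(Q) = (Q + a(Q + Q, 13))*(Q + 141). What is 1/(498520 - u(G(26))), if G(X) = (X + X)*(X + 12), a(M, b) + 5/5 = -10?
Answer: -1/3661385 ≈ -2.7312e-7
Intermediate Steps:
a(M, b) = -11 (a(M, b) = -1 - 10 = -11)
G(X) = 2*X*(12 + X) (G(X) = (2*X)*(12 + X) = 2*X*(12 + X))
u(Q) = (-11 + Q)*(141 + Q) (u(Q) = (Q - 11)*(Q + 141) = (-11 + Q)*(141 + Q))
1/(498520 - u(G(26))) = 1/(498520 - (-1551 + (2*26*(12 + 26))**2 + 130*(2*26*(12 + 26)))) = 1/(498520 - (-1551 + (2*26*38)**2 + 130*(2*26*38))) = 1/(498520 - (-1551 + 1976**2 + 130*1976)) = 1/(498520 - (-1551 + 3904576 + 256880)) = 1/(498520 - 1*4159905) = 1/(498520 - 4159905) = 1/(-3661385) = -1/3661385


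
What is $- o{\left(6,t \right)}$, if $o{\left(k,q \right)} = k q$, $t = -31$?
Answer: $186$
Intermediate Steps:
$- o{\left(6,t \right)} = - 6 \left(-31\right) = \left(-1\right) \left(-186\right) = 186$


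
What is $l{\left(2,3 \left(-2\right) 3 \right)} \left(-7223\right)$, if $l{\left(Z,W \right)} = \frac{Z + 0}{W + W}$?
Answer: $\frac{7223}{18} \approx 401.28$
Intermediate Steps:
$l{\left(Z,W \right)} = \frac{Z}{2 W}$
$l{\left(2,3 \left(-2\right) 3 \right)} \left(-7223\right) = \frac{1}{2} \cdot 2 \frac{1}{3 \left(-2\right) 3} \left(-7223\right) = \frac{1}{2} \cdot 2 \frac{1}{\left(-6\right) 3} \left(-7223\right) = \frac{1}{2} \cdot 2 \frac{1}{-18} \left(-7223\right) = \frac{1}{2} \cdot 2 \left(- \frac{1}{18}\right) \left(-7223\right) = \left(- \frac{1}{18}\right) \left(-7223\right) = \frac{7223}{18}$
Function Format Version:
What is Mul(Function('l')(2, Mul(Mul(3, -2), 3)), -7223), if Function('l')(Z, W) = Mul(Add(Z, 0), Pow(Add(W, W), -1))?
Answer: Rational(7223, 18) ≈ 401.28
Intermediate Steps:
Function('l')(Z, W) = Mul(Rational(1, 2), Z, Pow(W, -1)) (Function('l')(Z, W) = Mul(Z, Pow(Mul(2, W), -1)) = Mul(Z, Mul(Rational(1, 2), Pow(W, -1))) = Mul(Rational(1, 2), Z, Pow(W, -1)))
Mul(Function('l')(2, Mul(Mul(3, -2), 3)), -7223) = Mul(Mul(Rational(1, 2), 2, Pow(Mul(Mul(3, -2), 3), -1)), -7223) = Mul(Mul(Rational(1, 2), 2, Pow(Mul(-6, 3), -1)), -7223) = Mul(Mul(Rational(1, 2), 2, Pow(-18, -1)), -7223) = Mul(Mul(Rational(1, 2), 2, Rational(-1, 18)), -7223) = Mul(Rational(-1, 18), -7223) = Rational(7223, 18)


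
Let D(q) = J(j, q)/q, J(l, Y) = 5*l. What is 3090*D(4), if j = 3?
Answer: 23175/2 ≈ 11588.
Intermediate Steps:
D(q) = 15/q (D(q) = (5*3)/q = 15/q)
3090*D(4) = 3090*(15/4) = 23175/2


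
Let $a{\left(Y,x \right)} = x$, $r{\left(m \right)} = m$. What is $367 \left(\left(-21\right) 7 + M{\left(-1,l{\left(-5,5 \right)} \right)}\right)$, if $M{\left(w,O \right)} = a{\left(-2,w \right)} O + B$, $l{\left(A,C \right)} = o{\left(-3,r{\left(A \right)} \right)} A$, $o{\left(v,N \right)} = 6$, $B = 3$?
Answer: $-41838$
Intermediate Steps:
$l{\left(A,C \right)} = 6 A$
$M{\left(w,O \right)} = 3 + O w$ ($M{\left(w,O \right)} = w O + 3 = O w + 3 = 3 + O w$)
$367 \left(\left(-21\right) 7 + M{\left(-1,l{\left(-5,5 \right)} \right)}\right) = 367 \left(\left(-21\right) 7 + \left(3 + 6 \left(-5\right) \left(-1\right)\right)\right) = 367 \left(-147 + \left(3 - -30\right)\right) = 367 \left(-147 + \left(3 + 30\right)\right) = 367 \left(-147 + 33\right) = 367 \left(-114\right) = -41838$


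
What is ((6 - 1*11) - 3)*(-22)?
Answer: 176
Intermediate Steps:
((6 - 1*11) - 3)*(-22) = ((6 - 11) - 3)*(-22) = (-5 - 3)*(-22) = -8*(-22) = 176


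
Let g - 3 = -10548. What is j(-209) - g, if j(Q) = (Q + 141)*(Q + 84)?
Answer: 19045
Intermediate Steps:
g = -10545 (g = 3 - 10548 = -10545)
j(Q) = (84 + Q)*(141 + Q) (j(Q) = (141 + Q)*(84 + Q) = (84 + Q)*(141 + Q))
j(-209) - g = (11844 + (-209)² + 225*(-209)) - 1*(-10545) = (11844 + 43681 - 47025) + 10545 = 8500 + 10545 = 19045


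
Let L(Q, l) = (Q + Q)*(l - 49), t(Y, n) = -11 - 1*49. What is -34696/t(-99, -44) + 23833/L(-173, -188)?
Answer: 79071427/136670 ≈ 578.56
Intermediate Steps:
t(Y, n) = -60 (t(Y, n) = -11 - 49 = -60)
L(Q, l) = 2*Q*(-49 + l) (L(Q, l) = (2*Q)*(-49 + l) = 2*Q*(-49 + l))
-34696/t(-99, -44) + 23833/L(-173, -188) = -34696/(-60) + 23833/((2*(-173)*(-49 - 188))) = -34696*(-1/60) + 23833/((2*(-173)*(-237))) = 8674/15 + 23833/82002 = 79071427/136670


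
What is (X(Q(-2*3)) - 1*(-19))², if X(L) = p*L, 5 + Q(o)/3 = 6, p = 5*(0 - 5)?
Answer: 3136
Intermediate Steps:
p = -25 (p = 5*(-5) = -25)
Q(o) = 3 (Q(o) = -15 + 3*6 = -15 + 18 = 3)
X(L) = -25*L
(X(Q(-2*3)) - 1*(-19))² = (-25*3 - 1*(-19))² = (-75 + 19)² = (-56)² = 3136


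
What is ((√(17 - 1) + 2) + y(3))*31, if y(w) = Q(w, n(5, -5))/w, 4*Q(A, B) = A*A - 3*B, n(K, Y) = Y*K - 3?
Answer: 1705/4 ≈ 426.25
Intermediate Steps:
n(K, Y) = -3 + K*Y (n(K, Y) = K*Y - 3 = -3 + K*Y)
Q(A, B) = -3*B/4 + A²/4 (Q(A, B) = (A*A - 3*B)/4 = (A² - 3*B)/4 = -3*B/4 + A²/4)
y(w) = (21 + w²/4)/w (y(w) = (-3*(-3 + 5*(-5))/4 + w²/4)/w = (-3*(-3 - 25)/4 + w²/4)/w = (-¾*(-28) + w²/4)/w = (21 + w²/4)/w)
((√(17 - 1) + 2) + y(3))*31 = ((√(17 - 1) + 2) + (21/3 + (¼)*3))*31 = ((√16 + 2) + (21*(⅓) + ¾))*31 = ((4 + 2) + (7 + ¾))*31 = (6 + 31/4)*31 = (55/4)*31 = 1705/4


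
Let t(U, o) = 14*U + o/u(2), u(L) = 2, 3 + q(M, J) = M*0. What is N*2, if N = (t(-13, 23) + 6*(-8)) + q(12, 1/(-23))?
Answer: -443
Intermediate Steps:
q(M, J) = -3 (q(M, J) = -3 + M*0 = -3 + 0 = -3)
t(U, o) = o/2 + 14*U (t(U, o) = 14*U + o/2 = o/2 + 14*U)
N = -443/2 (N = (((1/2)*23 + 14*(-13)) + 6*(-8)) - 3 = ((23/2 - 182) - 48) - 3 = (-341/2 - 48) - 3 = -437/2 - 3 = -443/2 ≈ -221.50)
N*2 = -443/2*2 = -443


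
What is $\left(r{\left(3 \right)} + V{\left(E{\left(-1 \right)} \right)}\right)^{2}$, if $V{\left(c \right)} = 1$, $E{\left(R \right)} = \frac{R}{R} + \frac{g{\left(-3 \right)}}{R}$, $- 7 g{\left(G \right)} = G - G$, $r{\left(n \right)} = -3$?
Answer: $4$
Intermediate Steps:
$g{\left(G \right)} = 0$ ($g{\left(G \right)} = - \frac{G - G}{7} = \left(- \frac{1}{7}\right) 0 = 0$)
$E{\left(R \right)} = 1$ ($E{\left(R \right)} = \frac{R}{R} + \frac{0}{R} = 1 + 0 = 1$)
$\left(r{\left(3 \right)} + V{\left(E{\left(-1 \right)} \right)}\right)^{2} = \left(-3 + 1\right)^{2} = \left(-2\right)^{2} = 4$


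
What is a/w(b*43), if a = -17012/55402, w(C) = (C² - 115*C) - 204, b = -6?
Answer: -4253/1330063515 ≈ -3.1976e-6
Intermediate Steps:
w(C) = -204 + C² - 115*C
a = -8506/27701 (a = -17012*1/55402 = -8506/27701 ≈ -0.30706)
a/w(b*43) = -8506/(27701*(-204 + (-6*43)² - (-690)*43)) = -8506/(27701*(-204 + (-258)² - 115*(-258))) = -8506/(27701*(-204 + 66564 + 29670)) = -8506/27701/96030 = -8506/27701*1/96030 = -4253/1330063515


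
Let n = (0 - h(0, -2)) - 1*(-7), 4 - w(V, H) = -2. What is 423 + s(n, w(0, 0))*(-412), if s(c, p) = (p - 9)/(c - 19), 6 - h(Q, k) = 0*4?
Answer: 1063/3 ≈ 354.33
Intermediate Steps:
w(V, H) = 6 (w(V, H) = 4 - 1*(-2) = 4 + 2 = 6)
h(Q, k) = 6 (h(Q, k) = 6 - 0*4 = 6 - 1*0 = 6 + 0 = 6)
n = 1 (n = (0 - 1*6) - 1*(-7) = (0 - 6) + 7 = -6 + 7 = 1)
s(c, p) = (-9 + p)/(-19 + c)
423 + s(n, w(0, 0))*(-412) = 423 + ((-9 + 6)/(-19 + 1))*(-412) = 423 + (-3/(-18))*(-412) = 423 - 1/18*(-3)*(-412) = 423 + (⅙)*(-412) = 423 - 206/3 = 1063/3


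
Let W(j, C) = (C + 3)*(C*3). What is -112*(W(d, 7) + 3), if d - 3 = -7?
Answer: -23856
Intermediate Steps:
d = -4 (d = 3 - 7 = -4)
W(j, C) = 3*C*(3 + C) (W(j, C) = (3 + C)*(3*C) = 3*C*(3 + C))
-112*(W(d, 7) + 3) = -112*(3*7*(3 + 7) + 3) = -112*(3*7*10 + 3) = -112*(210 + 3) = -112*213 = -23856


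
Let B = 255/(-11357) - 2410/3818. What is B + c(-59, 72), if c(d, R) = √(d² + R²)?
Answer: -14171980/21680513 + √8665 ≈ 92.432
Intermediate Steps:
B = -14171980/21680513 (B = 255*(-1/11357) - 2410*1/3818 = -255/11357 - 1205/1909 = -14171980/21680513 ≈ -0.65367)
c(d, R) = √(R² + d²)
B + c(-59, 72) = -14171980/21680513 + √(72² + (-59)²) = -14171980/21680513 + √(5184 + 3481) = -14171980/21680513 + √8665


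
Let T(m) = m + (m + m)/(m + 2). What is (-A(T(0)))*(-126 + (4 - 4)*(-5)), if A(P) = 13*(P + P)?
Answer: 0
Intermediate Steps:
T(m) = m + 2*m/(2 + m) (T(m) = m + (2*m)/(2 + m) = m + 2*m/(2 + m))
A(P) = 26*P (A(P) = 13*(2*P) = 26*P)
(-A(T(0)))*(-126 + (4 - 4)*(-5)) = (-26*0*(4 + 0)/(2 + 0))*(-126 + (4 - 4)*(-5)) = (-26*0*4/2)*(-126 + 0*(-5)) = (-26*0*(½)*4)*(-126 + 0) = -26*0*(-126) = -1*0*(-126) = 0*(-126) = 0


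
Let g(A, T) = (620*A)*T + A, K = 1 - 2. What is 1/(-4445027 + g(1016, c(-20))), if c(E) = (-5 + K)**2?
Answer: 1/18233109 ≈ 5.4845e-8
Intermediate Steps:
K = -1
c(E) = 36 (c(E) = (-5 - 1)**2 = (-6)**2 = 36)
g(A, T) = A + 620*A*T (g(A, T) = 620*A*T + A = A + 620*A*T)
1/(-4445027 + g(1016, c(-20))) = 1/(-4445027 + 1016*(1 + 620*36)) = 1/(-4445027 + 1016*(1 + 22320)) = 1/(-4445027 + 1016*22321) = 1/(-4445027 + 22678136) = 1/18233109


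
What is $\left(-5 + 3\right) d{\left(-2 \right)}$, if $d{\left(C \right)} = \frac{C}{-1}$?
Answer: $-4$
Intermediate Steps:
$d{\left(C \right)} = - C$ ($d{\left(C \right)} = C \left(-1\right) = - C$)
$\left(-5 + 3\right) d{\left(-2 \right)} = \left(-5 + 3\right) \left(\left(-1\right) \left(-2\right)\right) = \left(-2\right) 2 = -4$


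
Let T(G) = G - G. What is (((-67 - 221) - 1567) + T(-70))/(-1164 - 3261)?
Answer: 371/885 ≈ 0.41921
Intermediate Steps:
T(G) = 0
(((-67 - 221) - 1567) + T(-70))/(-1164 - 3261) = (((-67 - 221) - 1567) + 0)/(-1164 - 3261) = ((-288 - 1567) + 0)/(-4425) = (-1855 + 0)*(-1/4425) = -1855*(-1/4425) = 371/885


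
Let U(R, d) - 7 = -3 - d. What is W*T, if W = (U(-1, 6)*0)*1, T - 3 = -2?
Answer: 0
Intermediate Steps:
U(R, d) = 4 - d (U(R, d) = 7 + (-3 - d) = 4 - d)
T = 1 (T = 3 - 2 = 1)
W = 0 (W = ((4 - 1*6)*0)*1 = ((4 - 6)*0)*1 = -2*0*1 = 0*1 = 0)
W*T = 0*1 = 0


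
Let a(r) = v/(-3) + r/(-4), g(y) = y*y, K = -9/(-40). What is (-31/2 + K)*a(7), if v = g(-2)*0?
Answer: 4277/160 ≈ 26.731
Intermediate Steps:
K = 9/40 (K = -9*(-1/40) = 9/40 ≈ 0.22500)
g(y) = y²
v = 0 (v = (-2)²*0 = 4*0 = 0)
a(r) = -r/4 (a(r) = 0/(-3) + r/(-4) = 0*(-⅓) + r*(-¼) = 0 - r/4 = -r/4)
(-31/2 + K)*a(7) = (-31/2 + 9/40)*(-¼*7) = (-31*½ + 9/40)*(-7/4) = (-31/2 + 9/40)*(-7/4) = -611/40*(-7/4) = 4277/160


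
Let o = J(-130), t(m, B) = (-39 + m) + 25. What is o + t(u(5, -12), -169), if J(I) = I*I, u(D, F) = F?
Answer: 16874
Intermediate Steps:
t(m, B) = -14 + m
J(I) = I²
o = 16900 (o = (-130)² = 16900)
o + t(u(5, -12), -169) = 16900 + (-14 - 12) = 16900 - 26 = 16874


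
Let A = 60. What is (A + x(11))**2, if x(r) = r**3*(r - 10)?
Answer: 1934881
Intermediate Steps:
x(r) = r**3*(-10 + r)
(A + x(11))**2 = (60 + 11**3*(-10 + 11))**2 = (60 + 1331*1)**2 = (60 + 1331)**2 = 1391**2 = 1934881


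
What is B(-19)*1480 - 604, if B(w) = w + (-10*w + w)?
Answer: 224356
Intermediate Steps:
B(w) = -8*w (B(w) = w - 9*w = -8*w)
B(-19)*1480 - 604 = -8*(-19)*1480 - 604 = 152*1480 - 604 = 224960 - 604 = 224356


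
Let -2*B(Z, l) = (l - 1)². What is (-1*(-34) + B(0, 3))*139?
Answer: 4448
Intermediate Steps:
B(Z, l) = -(-1 + l)²/2 (B(Z, l) = -(l - 1)²/2 = -(-1 + l)²/2)
(-1*(-34) + B(0, 3))*139 = (-1*(-34) - (-1 + 3)²/2)*139 = (34 - ½*2²)*139 = (34 - ½*4)*139 = (34 - 2)*139 = 32*139 = 4448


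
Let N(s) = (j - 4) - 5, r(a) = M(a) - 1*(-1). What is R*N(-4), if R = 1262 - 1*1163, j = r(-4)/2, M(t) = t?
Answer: -2079/2 ≈ -1039.5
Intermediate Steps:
r(a) = 1 + a (r(a) = a - 1*(-1) = a + 1 = 1 + a)
j = -3/2 (j = (1 - 4)/2 = -3*1/2 = -3/2 ≈ -1.5000)
R = 99 (R = 1262 - 1163 = 99)
N(s) = -21/2 (N(s) = (-3/2 - 4) - 5 = -11/2 - 5 = -21/2)
R*N(-4) = 99*(-21/2) = -2079/2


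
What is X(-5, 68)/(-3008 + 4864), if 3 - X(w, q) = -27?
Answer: 15/928 ≈ 0.016164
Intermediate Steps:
X(w, q) = 30 (X(w, q) = 3 - 1*(-27) = 3 + 27 = 30)
X(-5, 68)/(-3008 + 4864) = 30/(-3008 + 4864) = 30/1856 = 30*(1/1856) = 15/928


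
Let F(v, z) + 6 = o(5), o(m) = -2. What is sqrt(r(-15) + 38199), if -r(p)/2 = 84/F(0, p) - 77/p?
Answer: sqrt(8597190)/15 ≈ 195.47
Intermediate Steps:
F(v, z) = -8 (F(v, z) = -6 - 2 = -8)
r(p) = 21 + 154/p (r(p) = -2*(84/(-8) - 77/p) = -2*(84*(-1/8) - 77/p) = -2*(-21/2 - 77/p) = 21 + 154/p)
sqrt(r(-15) + 38199) = sqrt((21 + 154/(-15)) + 38199) = sqrt((21 + 154*(-1/15)) + 38199) = sqrt((21 - 154/15) + 38199) = sqrt(161/15 + 38199) = sqrt(573146/15) = sqrt(8597190)/15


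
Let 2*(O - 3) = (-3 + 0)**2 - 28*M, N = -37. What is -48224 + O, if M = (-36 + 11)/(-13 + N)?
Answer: -96447/2 ≈ -48224.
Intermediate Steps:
M = 1/2 (M = (-36 + 11)/(-13 - 37) = -25/(-50) = -25*(-1/50) = 1/2 ≈ 0.50000)
O = 1/2 (O = 3 + ((-3 + 0)**2 - 28*1/2)/2 = 3 + ((-3)**2 - 14)/2 = 3 + (9 - 14)/2 = 3 + (1/2)*(-5) = 3 - 5/2 = 1/2 ≈ 0.50000)
-48224 + O = -48224 + 1/2 = -96447/2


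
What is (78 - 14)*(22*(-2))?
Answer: -2816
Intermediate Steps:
(78 - 14)*(22*(-2)) = 64*(-44) = -2816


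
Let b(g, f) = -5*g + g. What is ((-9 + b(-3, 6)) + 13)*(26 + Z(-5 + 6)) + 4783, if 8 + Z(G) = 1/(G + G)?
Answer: 5079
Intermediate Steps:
b(g, f) = -4*g
Z(G) = -8 + 1/(2*G) (Z(G) = -8 + 1/(G + G) = -8 + 1/(2*G))
((-9 + b(-3, 6)) + 13)*(26 + Z(-5 + 6)) + 4783 = ((-9 - 4*(-3)) + 13)*(26 + (-8 + 1/(2*(-5 + 6)))) + 4783 = ((-9 + 12) + 13)*(26 + (-8 + (½)/1)) + 4783 = (3 + 13)*(26 + (-8 + (½)*1)) + 4783 = 16*(26 + (-8 + ½)) + 4783 = 16*(26 - 15/2) + 4783 = 16*(37/2) + 4783 = 296 + 4783 = 5079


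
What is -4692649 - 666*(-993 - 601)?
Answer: -3631045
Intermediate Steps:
-4692649 - 666*(-993 - 601) = -4692649 - 666*(-1594) = -4692649 + 1061604 = -3631045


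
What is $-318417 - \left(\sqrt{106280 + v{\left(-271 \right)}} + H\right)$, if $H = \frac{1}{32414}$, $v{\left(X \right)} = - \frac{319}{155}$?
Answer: $- \frac{10321168639}{32414} - \frac{\sqrt{2553327555}}{155} \approx -3.1874 \cdot 10^{5}$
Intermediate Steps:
$v{\left(X \right)} = - \frac{319}{155}$ ($v{\left(X \right)} = \left(-319\right) \frac{1}{155} = - \frac{319}{155}$)
$H = \frac{1}{32414} \approx 3.0851 \cdot 10^{-5}$
$-318417 - \left(\sqrt{106280 + v{\left(-271 \right)}} + H\right) = -318417 - \left(\sqrt{106280 - \frac{319}{155}} + \frac{1}{32414}\right) = -318417 - \left(\sqrt{\frac{16473081}{155}} + \frac{1}{32414}\right) = -318417 - \left(\frac{\sqrt{2553327555}}{155} + \frac{1}{32414}\right) = -318417 - \left(\frac{1}{32414} + \frac{\sqrt{2553327555}}{155}\right) = - \frac{10321168639}{32414} - \frac{\sqrt{2553327555}}{155}$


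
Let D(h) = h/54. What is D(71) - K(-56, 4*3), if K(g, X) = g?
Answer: 3095/54 ≈ 57.315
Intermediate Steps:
D(h) = h/54 (D(h) = h*(1/54) = h/54)
D(71) - K(-56, 4*3) = (1/54)*71 - 1*(-56) = 71/54 + 56 = 3095/54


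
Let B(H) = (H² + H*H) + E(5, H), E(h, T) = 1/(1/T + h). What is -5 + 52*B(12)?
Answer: 913855/61 ≈ 14981.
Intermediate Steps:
E(h, T) = 1/(h + 1/T)
B(H) = 2*H² + H/(1 + 5*H) (B(H) = (H² + H*H) + H/(1 + H*5) = (H² + H²) + H/(1 + 5*H) = 2*H² + H/(1 + 5*H))
-5 + 52*B(12) = -5 + 52*(12*(1 + 2*12*(1 + 5*12))/(1 + 5*12)) = -5 + 52*(12*(1 + 2*12*(1 + 60))/(1 + 60)) = -5 + 52*(12*(1 + 2*12*61)/61) = -5 + 52*(12*(1/61)*(1 + 1464)) = -5 + 52*(12*(1/61)*1465) = -5 + 52*(17580/61) = -5 + 914160/61 = 913855/61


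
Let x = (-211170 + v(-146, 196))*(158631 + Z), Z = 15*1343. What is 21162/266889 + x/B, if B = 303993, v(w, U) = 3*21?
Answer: -124353275239822/1001634417 ≈ -1.2415e+5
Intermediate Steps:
v(w, U) = 63
Z = 20145
x = -37740865032 (x = (-211170 + 63)*(158631 + 20145) = -211107*178776 = -37740865032)
21162/266889 + x/B = 21162/266889 - 37740865032/303993 = 21162*(1/266889) - 37740865032*1/303993 = 7054/88963 - 1397809816/11259 = -124353275239822/1001634417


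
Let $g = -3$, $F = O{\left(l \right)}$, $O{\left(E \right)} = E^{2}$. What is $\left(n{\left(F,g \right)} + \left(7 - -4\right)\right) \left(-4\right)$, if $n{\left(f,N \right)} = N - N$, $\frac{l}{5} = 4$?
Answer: $-44$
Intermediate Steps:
$l = 20$ ($l = 5 \cdot 4 = 20$)
$F = 400$ ($F = 20^{2} = 400$)
$n{\left(f,N \right)} = 0$
$\left(n{\left(F,g \right)} + \left(7 - -4\right)\right) \left(-4\right) = \left(0 + \left(7 - -4\right)\right) \left(-4\right) = \left(0 + \left(7 + 4\right)\right) \left(-4\right) = \left(0 + 11\right) \left(-4\right) = 11 \left(-4\right) = -44$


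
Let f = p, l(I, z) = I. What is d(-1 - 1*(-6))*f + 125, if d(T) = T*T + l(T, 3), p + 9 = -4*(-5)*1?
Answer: 455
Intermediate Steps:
p = 11 (p = -9 - 4*(-5)*1 = -9 + 20*1 = -9 + 20 = 11)
d(T) = T + T**2 (d(T) = T*T + T = T**2 + T = T + T**2)
f = 11
d(-1 - 1*(-6))*f + 125 = ((-1 - 1*(-6))*(1 + (-1 - 1*(-6))))*11 + 125 = ((-1 + 6)*(1 + (-1 + 6)))*11 + 125 = (5*(1 + 5))*11 + 125 = (5*6)*11 + 125 = 30*11 + 125 = 330 + 125 = 455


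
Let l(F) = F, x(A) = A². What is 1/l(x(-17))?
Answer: 1/289 ≈ 0.0034602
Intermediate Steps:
1/l(x(-17)) = 1/((-17)²) = 1/289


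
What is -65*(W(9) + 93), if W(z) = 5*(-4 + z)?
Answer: -7670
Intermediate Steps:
W(z) = -20 + 5*z
-65*(W(9) + 93) = -65*((-20 + 5*9) + 93) = -65*((-20 + 45) + 93) = -65*(25 + 93) = -65*118 = -7670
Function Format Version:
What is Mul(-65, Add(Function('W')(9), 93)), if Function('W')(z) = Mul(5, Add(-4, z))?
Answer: -7670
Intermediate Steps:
Function('W')(z) = Add(-20, Mul(5, z))
Mul(-65, Add(Function('W')(9), 93)) = Mul(-65, Add(Add(-20, Mul(5, 9)), 93)) = Mul(-65, Add(Add(-20, 45), 93)) = Mul(-65, Add(25, 93)) = Mul(-65, 118) = -7670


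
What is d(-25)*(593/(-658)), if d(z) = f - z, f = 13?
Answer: -11267/329 ≈ -34.246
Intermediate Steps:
d(z) = 13 - z
d(-25)*(593/(-658)) = (13 - 1*(-25))*(593/(-658)) = (13 + 25)*(593*(-1/658)) = 38*(-593/658) = -11267/329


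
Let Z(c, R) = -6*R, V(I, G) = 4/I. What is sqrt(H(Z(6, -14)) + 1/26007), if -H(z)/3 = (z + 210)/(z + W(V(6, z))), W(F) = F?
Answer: I*sqrt(113642944410126)/3302889 ≈ 3.2276*I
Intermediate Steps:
H(z) = -3*(210 + z)/(2/3 + z) (H(z) = -3*(z + 210)/(z + 4/6) = -3*(210 + z)/(z + 4*(1/6)) = -3*(210 + z)/(z + 2/3) = -3*(210 + z)/(2/3 + z))
sqrt(H(Z(6, -14)) + 1/26007) = sqrt(9*(-210 - (-6)*(-14))/(2 + 3*(-6*(-14))) + 1/26007) = sqrt(9*(-210 - 1*84)/(2 + 3*84) + 1/26007) = sqrt(9*(-210 - 84)/(2 + 252) + 1/26007) = sqrt(9*(-294)/254 + 1/26007) = sqrt(9*(1/254)*(-294) + 1/26007) = sqrt(-1323/127 + 1/26007) = sqrt(-34407134/3302889) = I*sqrt(113642944410126)/3302889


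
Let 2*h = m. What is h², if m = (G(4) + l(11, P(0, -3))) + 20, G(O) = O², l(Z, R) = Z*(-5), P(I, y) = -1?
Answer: 361/4 ≈ 90.250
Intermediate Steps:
l(Z, R) = -5*Z
m = -19 (m = (4² - 5*11) + 20 = (16 - 55) + 20 = -39 + 20 = -19)
h = -19/2 (h = (½)*(-19) = -19/2 ≈ -9.5000)
h² = (-19/2)² = 361/4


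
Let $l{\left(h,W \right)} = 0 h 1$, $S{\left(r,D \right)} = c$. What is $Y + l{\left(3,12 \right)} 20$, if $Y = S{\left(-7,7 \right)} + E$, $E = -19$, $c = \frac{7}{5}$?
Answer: $- \frac{88}{5} \approx -17.6$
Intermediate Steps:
$c = \frac{7}{5}$ ($c = 7 \cdot \frac{1}{5} = \frac{7}{5} \approx 1.4$)
$S{\left(r,D \right)} = \frac{7}{5}$
$l{\left(h,W \right)} = 0$ ($l{\left(h,W \right)} = 0 \cdot 1 = 0$)
$Y = - \frac{88}{5}$ ($Y = \frac{7}{5} - 19 = - \frac{88}{5} \approx -17.6$)
$Y + l{\left(3,12 \right)} 20 = - \frac{88}{5} + 0 \cdot 20 = - \frac{88}{5} + 0 = - \frac{88}{5}$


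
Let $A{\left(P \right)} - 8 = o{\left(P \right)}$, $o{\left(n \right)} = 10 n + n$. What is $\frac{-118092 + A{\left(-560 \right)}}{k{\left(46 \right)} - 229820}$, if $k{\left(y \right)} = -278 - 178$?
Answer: $\frac{31061}{57569} \approx 0.53954$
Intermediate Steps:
$k{\left(y \right)} = -456$ ($k{\left(y \right)} = -278 - 178 = -456$)
$o{\left(n \right)} = 11 n$
$A{\left(P \right)} = 8 + 11 P$
$\frac{-118092 + A{\left(-560 \right)}}{k{\left(46 \right)} - 229820} = \frac{-118092 + \left(8 + 11 \left(-560\right)\right)}{-456 - 229820} = \frac{-118092 + \left(8 - 6160\right)}{-230276} = \left(-118092 - 6152\right) \left(- \frac{1}{230276}\right) = \left(-124244\right) \left(- \frac{1}{230276}\right) = \frac{31061}{57569}$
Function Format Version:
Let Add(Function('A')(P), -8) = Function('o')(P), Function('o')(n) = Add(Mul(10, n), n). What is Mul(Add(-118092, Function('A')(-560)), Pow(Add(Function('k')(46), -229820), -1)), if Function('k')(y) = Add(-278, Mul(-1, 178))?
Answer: Rational(31061, 57569) ≈ 0.53954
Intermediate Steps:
Function('k')(y) = -456 (Function('k')(y) = Add(-278, -178) = -456)
Function('o')(n) = Mul(11, n)
Function('A')(P) = Add(8, Mul(11, P))
Mul(Add(-118092, Function('A')(-560)), Pow(Add(Function('k')(46), -229820), -1)) = Mul(Add(-118092, Add(8, Mul(11, -560))), Pow(Add(-456, -229820), -1)) = Mul(Add(-118092, Add(8, -6160)), Pow(-230276, -1)) = Mul(Add(-118092, -6152), Rational(-1, 230276)) = Mul(-124244, Rational(-1, 230276)) = Rational(31061, 57569)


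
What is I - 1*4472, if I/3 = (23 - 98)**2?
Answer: 12403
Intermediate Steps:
I = 16875 (I = 3*(23 - 98)**2 = 3*(-75)**2 = 3*5625 = 16875)
I - 1*4472 = 16875 - 1*4472 = 16875 - 4472 = 12403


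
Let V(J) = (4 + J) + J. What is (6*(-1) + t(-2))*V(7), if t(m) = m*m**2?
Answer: -252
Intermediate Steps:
t(m) = m**3
V(J) = 4 + 2*J
(6*(-1) + t(-2))*V(7) = (6*(-1) + (-2)**3)*(4 + 2*7) = (-6 - 8)*(4 + 14) = -14*18 = -252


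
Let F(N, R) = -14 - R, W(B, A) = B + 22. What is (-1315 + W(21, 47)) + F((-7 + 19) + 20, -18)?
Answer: -1268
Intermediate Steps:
W(B, A) = 22 + B
(-1315 + W(21, 47)) + F((-7 + 19) + 20, -18) = (-1315 + (22 + 21)) + (-14 - 1*(-18)) = (-1315 + 43) + (-14 + 18) = -1272 + 4 = -1268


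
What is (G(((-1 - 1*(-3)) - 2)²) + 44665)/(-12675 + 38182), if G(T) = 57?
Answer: 44722/25507 ≈ 1.7533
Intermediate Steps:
(G(((-1 - 1*(-3)) - 2)²) + 44665)/(-12675 + 38182) = (57 + 44665)/(-12675 + 38182) = 44722/25507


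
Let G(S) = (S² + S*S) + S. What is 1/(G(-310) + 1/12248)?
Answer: 12248/2350268721 ≈ 5.2113e-6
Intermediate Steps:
G(S) = S + 2*S² (G(S) = (S² + S²) + S = 2*S² + S = S + 2*S²)
1/(G(-310) + 1/12248) = 1/(-310*(1 + 2*(-310)) + 1/12248) = 1/(-310*(1 - 620) + 1/12248) = 1/(-310*(-619) + 1/12248) = 1/(191890 + 1/12248) = 1/(2350268721/12248) = 12248/2350268721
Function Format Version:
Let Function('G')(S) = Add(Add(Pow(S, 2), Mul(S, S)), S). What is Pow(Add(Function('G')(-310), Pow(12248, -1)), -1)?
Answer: Rational(12248, 2350268721) ≈ 5.2113e-6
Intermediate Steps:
Function('G')(S) = Add(S, Mul(2, Pow(S, 2))) (Function('G')(S) = Add(Add(Pow(S, 2), Pow(S, 2)), S) = Add(Mul(2, Pow(S, 2)), S) = Add(S, Mul(2, Pow(S, 2))))
Pow(Add(Function('G')(-310), Pow(12248, -1)), -1) = Pow(Add(Mul(-310, Add(1, Mul(2, -310))), Pow(12248, -1)), -1) = Pow(Add(Mul(-310, Add(1, -620)), Rational(1, 12248)), -1) = Pow(Add(Mul(-310, -619), Rational(1, 12248)), -1) = Pow(Add(191890, Rational(1, 12248)), -1) = Pow(Rational(2350268721, 12248), -1) = Rational(12248, 2350268721)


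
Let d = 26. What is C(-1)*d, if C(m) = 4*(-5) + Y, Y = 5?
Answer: -390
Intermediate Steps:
C(m) = -15 (C(m) = 4*(-5) + 5 = -20 + 5 = -15)
C(-1)*d = -15*26 = -390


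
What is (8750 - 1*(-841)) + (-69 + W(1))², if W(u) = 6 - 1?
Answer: 13687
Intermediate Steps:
W(u) = 5
(8750 - 1*(-841)) + (-69 + W(1))² = (8750 - 1*(-841)) + (-69 + 5)² = (8750 + 841) + (-64)² = 9591 + 4096 = 13687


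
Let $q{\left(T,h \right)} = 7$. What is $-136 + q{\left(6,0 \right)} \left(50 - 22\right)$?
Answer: $60$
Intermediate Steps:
$-136 + q{\left(6,0 \right)} \left(50 - 22\right) = -136 + 7 \left(50 - 22\right) = -136 + 7 \cdot 28 = -136 + 196 = 60$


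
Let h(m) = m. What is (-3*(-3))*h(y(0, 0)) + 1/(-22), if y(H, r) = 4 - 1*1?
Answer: 593/22 ≈ 26.955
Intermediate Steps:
y(H, r) = 3 (y(H, r) = 4 - 1 = 3)
(-3*(-3))*h(y(0, 0)) + 1/(-22) = -3*(-3)*3 + 1/(-22) = 9*3 - 1/22 = 27 - 1/22 = 593/22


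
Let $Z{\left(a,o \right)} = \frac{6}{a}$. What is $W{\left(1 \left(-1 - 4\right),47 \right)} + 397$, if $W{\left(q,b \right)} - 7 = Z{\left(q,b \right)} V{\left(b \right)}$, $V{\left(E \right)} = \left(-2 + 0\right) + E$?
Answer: $350$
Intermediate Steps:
$V{\left(E \right)} = -2 + E$
$W{\left(q,b \right)} = 7 + \frac{6 \left(-2 + b\right)}{q}$ ($W{\left(q,b \right)} = 7 + \frac{6}{q} \left(-2 + b\right) = 7 + \frac{6 \left(-2 + b\right)}{q}$)
$W{\left(1 \left(-1 - 4\right),47 \right)} + 397 = \frac{-12 + 6 \cdot 47 + 7 \cdot 1 \left(-1 - 4\right)}{1 \left(-1 - 4\right)} + 397 = \frac{-12 + 282 + 7 \cdot 1 \left(-5\right)}{1 \left(-5\right)} + 397 = \frac{-12 + 282 + 7 \left(-5\right)}{-5} + 397 = - \frac{-12 + 282 - 35}{5} + 397 = \left(- \frac{1}{5}\right) 235 + 397 = -47 + 397 = 350$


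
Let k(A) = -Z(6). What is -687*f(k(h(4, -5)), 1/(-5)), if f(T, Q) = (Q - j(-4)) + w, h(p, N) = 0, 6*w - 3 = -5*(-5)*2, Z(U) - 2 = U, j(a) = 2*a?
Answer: -114271/10 ≈ -11427.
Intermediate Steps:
Z(U) = 2 + U
w = 53/6 (w = ½ + (-5*(-5)*2)/6 = ½ + (25*2)/6 = ½ + (⅙)*50 = ½ + 25/3 = 53/6 ≈ 8.8333)
k(A) = -8 (k(A) = -(2 + 6) = -1*8 = -8)
f(T, Q) = 101/6 + Q (f(T, Q) = (Q - 2*(-4)) + 53/6 = (Q - 1*(-8)) + 53/6 = (Q + 8) + 53/6 = (8 + Q) + 53/6 = 101/6 + Q)
-687*f(k(h(4, -5)), 1/(-5)) = -687*(101/6 + 1/(-5)) = -687*(101/6 - ⅕) = -687*499/30 = -114271/10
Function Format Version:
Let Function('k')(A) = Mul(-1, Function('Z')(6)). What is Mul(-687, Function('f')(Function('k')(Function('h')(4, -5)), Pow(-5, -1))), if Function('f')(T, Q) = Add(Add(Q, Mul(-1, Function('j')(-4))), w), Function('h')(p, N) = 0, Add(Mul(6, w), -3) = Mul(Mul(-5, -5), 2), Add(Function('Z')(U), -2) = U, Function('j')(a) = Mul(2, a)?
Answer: Rational(-114271, 10) ≈ -11427.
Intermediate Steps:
Function('Z')(U) = Add(2, U)
w = Rational(53, 6) (w = Add(Rational(1, 2), Mul(Rational(1, 6), Mul(Mul(-5, -5), 2))) = Add(Rational(1, 2), Mul(Rational(1, 6), Mul(25, 2))) = Add(Rational(1, 2), Mul(Rational(1, 6), 50)) = Add(Rational(1, 2), Rational(25, 3)) = Rational(53, 6) ≈ 8.8333)
Function('k')(A) = -8 (Function('k')(A) = Mul(-1, Add(2, 6)) = Mul(-1, 8) = -8)
Function('f')(T, Q) = Add(Rational(101, 6), Q) (Function('f')(T, Q) = Add(Add(Q, Mul(-1, Mul(2, -4))), Rational(53, 6)) = Add(Add(Q, Mul(-1, -8)), Rational(53, 6)) = Add(Add(Q, 8), Rational(53, 6)) = Add(Add(8, Q), Rational(53, 6)) = Add(Rational(101, 6), Q))
Mul(-687, Function('f')(Function('k')(Function('h')(4, -5)), Pow(-5, -1))) = Mul(-687, Add(Rational(101, 6), Pow(-5, -1))) = Mul(-687, Add(Rational(101, 6), Rational(-1, 5))) = Mul(-687, Rational(499, 30)) = Rational(-114271, 10)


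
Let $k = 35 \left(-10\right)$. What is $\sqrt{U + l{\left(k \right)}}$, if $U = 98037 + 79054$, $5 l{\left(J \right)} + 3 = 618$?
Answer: $\sqrt{177214} \approx 420.97$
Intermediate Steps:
$k = -350$
$l{\left(J \right)} = 123$ ($l{\left(J \right)} = - \frac{3}{5} + \frac{1}{5} \cdot 618 = - \frac{3}{5} + \frac{618}{5} = 123$)
$U = 177091$
$\sqrt{U + l{\left(k \right)}} = \sqrt{177091 + 123} = \sqrt{177214}$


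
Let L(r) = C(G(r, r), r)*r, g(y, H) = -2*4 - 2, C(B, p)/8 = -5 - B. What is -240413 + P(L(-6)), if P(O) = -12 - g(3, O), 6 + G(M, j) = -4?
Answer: -240415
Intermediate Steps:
G(M, j) = -10 (G(M, j) = -6 - 4 = -10)
C(B, p) = -40 - 8*B (C(B, p) = 8*(-5 - B) = -40 - 8*B)
g(y, H) = -10 (g(y, H) = -8 - 2 = -10)
L(r) = 40*r (L(r) = (-40 - 8*(-10))*r = (-40 + 80)*r = 40*r)
P(O) = -2 (P(O) = -12 - 1*(-10) = -12 + 10 = -2)
-240413 + P(L(-6)) = -240413 - 2 = -240415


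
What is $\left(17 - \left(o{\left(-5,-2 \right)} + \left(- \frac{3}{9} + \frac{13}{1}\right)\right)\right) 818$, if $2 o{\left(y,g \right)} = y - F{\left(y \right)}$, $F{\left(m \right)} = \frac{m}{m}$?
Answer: $\frac{17996}{3} \approx 5998.7$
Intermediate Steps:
$F{\left(m \right)} = 1$
$o{\left(y,g \right)} = - \frac{1}{2} + \frac{y}{2}$ ($o{\left(y,g \right)} = \frac{y - 1}{2} = \frac{-1 + y}{2} = - \frac{1}{2} + \frac{y}{2}$)
$\left(17 - \left(o{\left(-5,-2 \right)} + \left(- \frac{3}{9} + \frac{13}{1}\right)\right)\right) 818 = \left(17 - \left(\left(- \frac{1}{2} + \frac{1}{2} \left(-5\right)\right) + \left(- \frac{3}{9} + \frac{13}{1}\right)\right)\right) 818 = \left(17 - \left(\left(- \frac{1}{2} - \frac{5}{2}\right) + \left(\left(-3\right) \frac{1}{9} + 13 \cdot 1\right)\right)\right) 818 = \left(17 - \left(-3 + \left(- \frac{1}{3} + 13\right)\right)\right) 818 = \left(17 - \left(-3 + \frac{38}{3}\right)\right) 818 = \left(17 - \frac{29}{3}\right) 818 = \frac{22}{3} \cdot 818 = \frac{17996}{3}$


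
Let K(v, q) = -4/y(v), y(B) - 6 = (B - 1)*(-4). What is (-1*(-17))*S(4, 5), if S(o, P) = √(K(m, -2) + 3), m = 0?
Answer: 17*√65/5 ≈ 27.412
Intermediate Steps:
y(B) = 10 - 4*B (y(B) = 6 + (B - 1)*(-4) = 6 + (-1 + B)*(-4) = 6 + (4 - 4*B) = 10 - 4*B)
K(v, q) = -4/(10 - 4*v)
S(o, P) = √65/5 (S(o, P) = √(2/(-5 + 2*0) + 3) = √(2/(-5 + 0) + 3) = √(2/(-5) + 3) = √(2*(-⅕) + 3) = √(-⅖ + 3) = √(13/5) = √65/5)
(-1*(-17))*S(4, 5) = (-1*(-17))*(√65/5) = 17*(√65/5) = 17*√65/5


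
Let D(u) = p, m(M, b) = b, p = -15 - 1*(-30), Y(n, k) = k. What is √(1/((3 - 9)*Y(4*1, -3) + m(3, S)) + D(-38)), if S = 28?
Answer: √31786/46 ≈ 3.8758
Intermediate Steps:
p = 15 (p = -15 + 30 = 15)
D(u) = 15
√(1/((3 - 9)*Y(4*1, -3) + m(3, S)) + D(-38)) = √(1/((3 - 9)*(-3) + 28) + 15) = √(1/(-6*(-3) + 28) + 15) = √(1/(18 + 28) + 15) = √(1/46 + 15) = √(691/46) = √31786/46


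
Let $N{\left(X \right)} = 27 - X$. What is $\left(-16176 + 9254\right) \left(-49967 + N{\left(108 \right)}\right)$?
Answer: $346432256$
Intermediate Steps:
$\left(-16176 + 9254\right) \left(-49967 + N{\left(108 \right)}\right) = \left(-16176 + 9254\right) \left(-49967 + \left(27 - 108\right)\right) = - 6922 \left(-49967 + \left(27 - 108\right)\right) = - 6922 \left(-49967 - 81\right) = \left(-6922\right) \left(-50048\right) = 346432256$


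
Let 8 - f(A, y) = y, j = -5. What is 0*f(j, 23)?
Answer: 0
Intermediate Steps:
f(A, y) = 8 - y
0*f(j, 23) = 0*(8 - 1*23) = 0*(8 - 23) = 0*(-15) = 0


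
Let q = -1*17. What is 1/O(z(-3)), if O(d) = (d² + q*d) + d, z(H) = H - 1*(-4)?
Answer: -1/15 ≈ -0.066667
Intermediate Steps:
q = -17
z(H) = 4 + H (z(H) = H + 4 = 4 + H)
O(d) = d² - 16*d (O(d) = (d² - 17*d) + d = d² - 16*d)
1/O(z(-3)) = 1/((4 - 3)*(-16 + (4 - 3))) = 1/(1*(-16 + 1)) = 1/(1*(-15)) = 1/(-15) = -1/15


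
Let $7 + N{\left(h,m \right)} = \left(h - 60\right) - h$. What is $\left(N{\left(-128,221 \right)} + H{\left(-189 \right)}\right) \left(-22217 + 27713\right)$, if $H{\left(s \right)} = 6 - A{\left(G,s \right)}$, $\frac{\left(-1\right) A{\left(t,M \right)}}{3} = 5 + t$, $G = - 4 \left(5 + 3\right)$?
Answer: $-780432$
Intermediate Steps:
$G = -32$ ($G = \left(-4\right) 8 = -32$)
$A{\left(t,M \right)} = -15 - 3 t$ ($A{\left(t,M \right)} = - 3 \left(5 + t\right) = -15 - 3 t$)
$N{\left(h,m \right)} = -67$ ($N{\left(h,m \right)} = -7 + \left(\left(h - 60\right) - h\right) = -7 + \left(\left(-60 + h\right) - h\right) = -7 - 60 = -67$)
$H{\left(s \right)} = -75$ ($H{\left(s \right)} = 6 - \left(-15 - -96\right) = 6 - \left(-15 + 96\right) = 6 - 81 = -75$)
$\left(N{\left(-128,221 \right)} + H{\left(-189 \right)}\right) \left(-22217 + 27713\right) = \left(-67 - 75\right) \left(-22217 + 27713\right) = \left(-142\right) 5496 = -780432$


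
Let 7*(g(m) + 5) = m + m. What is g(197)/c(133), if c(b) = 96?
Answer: 359/672 ≈ 0.53423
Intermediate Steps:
g(m) = -5 + 2*m/7 (g(m) = -5 + (m + m)/7 = -5 + (2*m)/7 = -5 + 2*m/7)
g(197)/c(133) = (-5 + (2/7)*197)/96 = (-5 + 394/7)*(1/96) = (359/7)*(1/96) = 359/672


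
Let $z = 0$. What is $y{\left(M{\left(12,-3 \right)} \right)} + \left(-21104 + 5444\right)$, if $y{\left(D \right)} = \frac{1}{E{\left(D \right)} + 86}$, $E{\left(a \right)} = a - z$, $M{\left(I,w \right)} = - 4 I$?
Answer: $- \frac{595079}{38} \approx -15660.0$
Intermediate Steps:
$E{\left(a \right)} = a$ ($E{\left(a \right)} = a - 0 = a + 0 = a$)
$y{\left(D \right)} = \frac{1}{86 + D}$ ($y{\left(D \right)} = \frac{1}{D + 86} = \frac{1}{86 + D}$)
$y{\left(M{\left(12,-3 \right)} \right)} + \left(-21104 + 5444\right) = \frac{1}{86 - 48} + \left(-21104 + 5444\right) = \frac{1}{86 - 48} - 15660 = \frac{1}{38} - 15660 = - \frac{595079}{38}$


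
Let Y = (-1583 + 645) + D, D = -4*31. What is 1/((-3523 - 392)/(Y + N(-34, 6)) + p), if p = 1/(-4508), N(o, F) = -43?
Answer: 996268/3529543 ≈ 0.28227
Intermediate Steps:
D = -124
Y = -1062 (Y = (-1583 + 645) - 124 = -938 - 124 = -1062)
p = -1/4508 ≈ -0.00022183
1/((-3523 - 392)/(Y + N(-34, 6)) + p) = 1/((-3523 - 392)/(-1062 - 43) - 1/4508) = 1/(-3915/(-1105) - 1/4508) = 1/(-3915*(-1/1105) - 1/4508) = 1/(783/221 - 1/4508) = 1/(3529543/996268) = 996268/3529543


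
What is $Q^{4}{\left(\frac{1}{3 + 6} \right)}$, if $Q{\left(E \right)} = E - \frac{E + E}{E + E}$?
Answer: $\frac{4096}{6561} \approx 0.6243$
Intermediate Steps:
$Q{\left(E \right)} = -1 + E$ ($Q{\left(E \right)} = E - \frac{2 E}{2 E} = E - 2 E \frac{1}{2 E} = E - 1 = -1 + E$)
$Q^{4}{\left(\frac{1}{3 + 6} \right)} = \left(-1 + \frac{1}{3 + 6}\right)^{4} = \left(-1 + \frac{1}{9}\right)^{4} = \left(- \frac{8}{9}\right)^{4} = \frac{4096}{6561}$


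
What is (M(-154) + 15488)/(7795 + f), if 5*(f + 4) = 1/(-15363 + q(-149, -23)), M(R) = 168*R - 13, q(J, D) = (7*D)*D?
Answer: -606145100/454215299 ≈ -1.3345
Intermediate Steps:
q(J, D) = 7*D²
M(R) = -13 + 168*R
f = -233201/58300 (f = -4 + 1/(5*(-15363 + 7*(-23)²)) = -4 + 1/(5*(-15363 + 7*529)) = -4 + 1/(5*(-15363 + 3703)) = -4 + (⅕)/(-11660) = -4 + (⅕)*(-1/11660) = -4 - 1/58300 = -233201/58300 ≈ -4.0000)
(M(-154) + 15488)/(7795 + f) = ((-13 + 168*(-154)) + 15488)/(7795 - 233201/58300) = ((-13 - 25872) + 15488)/(454215299/58300) = (-25885 + 15488)*(58300/454215299) = -10397*58300/454215299 = -606145100/454215299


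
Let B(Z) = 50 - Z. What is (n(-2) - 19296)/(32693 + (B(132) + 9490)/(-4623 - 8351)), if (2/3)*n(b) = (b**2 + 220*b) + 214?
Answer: -127333323/212074787 ≈ -0.60042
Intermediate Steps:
n(b) = 321 + 330*b + 3*b**2/2 (n(b) = 3*((b**2 + 220*b) + 214)/2 = 3*(214 + b**2 + 220*b)/2 = 321 + 330*b + 3*b**2/2)
(n(-2) - 19296)/(32693 + (B(132) + 9490)/(-4623 - 8351)) = ((321 + 330*(-2) + (3/2)*(-2)**2) - 19296)/(32693 + ((50 - 1*132) + 9490)/(-4623 - 8351)) = ((321 - 660 + (3/2)*4) - 19296)/(32693 + ((50 - 132) + 9490)/(-12974)) = ((321 - 660 + 6) - 19296)/(32693 + (-82 + 9490)*(-1/12974)) = (-333 - 19296)/(32693 + 9408*(-1/12974)) = -19629/(32693 - 4704/6487) = -19629/212074787/6487 = -19629*6487/212074787 = -127333323/212074787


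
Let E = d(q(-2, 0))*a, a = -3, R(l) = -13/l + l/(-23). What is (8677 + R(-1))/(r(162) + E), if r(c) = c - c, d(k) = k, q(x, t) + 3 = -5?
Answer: 199871/552 ≈ 362.08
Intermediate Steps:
q(x, t) = -8 (q(x, t) = -3 - 5 = -8)
R(l) = -13/l - l/23 (R(l) = -13/l + l*(-1/23) = -13/l - l/23)
r(c) = 0
E = 24 (E = -8*(-3) = 24)
(8677 + R(-1))/(r(162) + E) = (8677 + (-13/(-1) - 1/23*(-1)))/(0 + 24) = (8677 + (-13*(-1) + 1/23))/24 = (8677 + (13 + 1/23))*(1/24) = (8677 + 300/23)*(1/24) = (199871/23)*(1/24) = 199871/552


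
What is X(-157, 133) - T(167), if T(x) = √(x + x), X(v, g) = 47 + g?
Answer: 180 - √334 ≈ 161.72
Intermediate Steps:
T(x) = √2*√x (T(x) = √(2*x) = √2*√x)
X(-157, 133) - T(167) = (47 + 133) - √2*√167 = 180 - √334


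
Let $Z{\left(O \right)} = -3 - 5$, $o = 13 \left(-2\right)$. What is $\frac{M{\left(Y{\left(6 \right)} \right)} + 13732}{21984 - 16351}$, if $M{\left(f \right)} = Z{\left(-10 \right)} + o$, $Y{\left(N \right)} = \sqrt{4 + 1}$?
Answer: $\frac{13698}{5633} \approx 2.4317$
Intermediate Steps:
$o = -26$
$Z{\left(O \right)} = -8$
$Y{\left(N \right)} = \sqrt{5}$
$M{\left(f \right)} = -34$ ($M{\left(f \right)} = -8 - 26 = -34$)
$\frac{M{\left(Y{\left(6 \right)} \right)} + 13732}{21984 - 16351} = \frac{-34 + 13732}{21984 - 16351} = \frac{13698}{5633}$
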